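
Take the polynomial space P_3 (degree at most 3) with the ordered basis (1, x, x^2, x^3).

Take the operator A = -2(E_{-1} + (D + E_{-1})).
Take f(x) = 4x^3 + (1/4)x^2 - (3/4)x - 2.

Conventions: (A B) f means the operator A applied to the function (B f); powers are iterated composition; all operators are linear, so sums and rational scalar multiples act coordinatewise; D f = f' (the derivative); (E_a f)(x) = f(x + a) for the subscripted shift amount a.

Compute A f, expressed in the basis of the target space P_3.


E_{-1} f = 4x^3 - (47/4)x^2 + (43/4)x - 5
D f = 12x^2 + (1/2)x - 3/4
E_{-1} f = 4x^3 - (47/4)x^2 + (43/4)x - 5
(D + E_{-1}) f = 4x^3 + (1/4)x^2 + (45/4)x - 23/4
(E_{-1} + (D + E_{-1})) f = 8x^3 - (23/2)x^2 + 22x - 43/4
(-2(E_{-1} + (D + E_{-1}))) f = -16x^3 + 23x^2 - 44x + 43/2

the result is g(x) = -16x^3 + 23x^2 - 44x + 43/2


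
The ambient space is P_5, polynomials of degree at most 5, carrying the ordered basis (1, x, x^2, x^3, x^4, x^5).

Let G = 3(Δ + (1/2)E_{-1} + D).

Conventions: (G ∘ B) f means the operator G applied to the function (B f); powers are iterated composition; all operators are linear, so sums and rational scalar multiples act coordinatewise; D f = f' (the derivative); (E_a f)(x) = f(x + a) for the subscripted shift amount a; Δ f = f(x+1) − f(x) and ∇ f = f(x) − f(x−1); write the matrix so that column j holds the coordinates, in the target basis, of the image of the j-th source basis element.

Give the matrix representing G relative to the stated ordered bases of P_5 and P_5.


the matrix is [[3/2, 9/2, 9/2, 3/2, 9/2, 3/2]; [0, 3/2, 9, 27/2, 6, 45/2]; [0, 0, 3/2, 27/2, 27, 15]; [0, 0, 0, 3/2, 18, 45]; [0, 0, 0, 0, 3/2, 45/2]; [0, 0, 0, 0, 0, 3/2]] (rows listed top to bottom)

image of 1: 3/2
image of x: (3/2)x + 9/2
image of x^2: (3/2)x^2 + 9x + 9/2
image of x^3: (3/2)x^3 + (27/2)x^2 + (27/2)x + 3/2
image of x^4: (3/2)x^4 + 18x^3 + 27x^2 + 6x + 9/2
image of x^5: (3/2)x^5 + (45/2)x^4 + 45x^3 + 15x^2 + (45/2)x + 3/2
each image's coordinates form column j of the matrix


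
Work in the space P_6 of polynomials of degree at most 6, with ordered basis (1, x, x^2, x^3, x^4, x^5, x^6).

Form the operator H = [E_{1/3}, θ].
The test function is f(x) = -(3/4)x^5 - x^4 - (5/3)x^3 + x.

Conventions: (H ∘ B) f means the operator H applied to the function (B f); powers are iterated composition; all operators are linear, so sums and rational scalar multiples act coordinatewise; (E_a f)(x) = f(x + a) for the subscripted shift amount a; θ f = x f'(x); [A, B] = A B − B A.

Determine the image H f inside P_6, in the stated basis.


the image equals g(x) = -(5/4)x^4 - 3x^3 - (23/6)x^2 - (47/27)x + 1/12

θ f = -(15/4)x^5 - 4x^4 - 5x^3 + x
E_{1/3} θ f = -(15/4)x^5 - (41/4)x^4 - (29/2)x^3 - (163/18)x^2 - (161/108)x + 1/12
E_{1/3} f = -(3/4)x^5 - (9/4)x^4 - (23/6)x^3 - (47/18)x^2 + (1/4)x + 83/324
θ E_{1/3} f = -(15/4)x^5 - 9x^4 - (23/2)x^3 - (47/9)x^2 + (1/4)x
[E_{1/3}, θ] f = -(5/4)x^4 - 3x^3 - (23/6)x^2 - (47/27)x + 1/12


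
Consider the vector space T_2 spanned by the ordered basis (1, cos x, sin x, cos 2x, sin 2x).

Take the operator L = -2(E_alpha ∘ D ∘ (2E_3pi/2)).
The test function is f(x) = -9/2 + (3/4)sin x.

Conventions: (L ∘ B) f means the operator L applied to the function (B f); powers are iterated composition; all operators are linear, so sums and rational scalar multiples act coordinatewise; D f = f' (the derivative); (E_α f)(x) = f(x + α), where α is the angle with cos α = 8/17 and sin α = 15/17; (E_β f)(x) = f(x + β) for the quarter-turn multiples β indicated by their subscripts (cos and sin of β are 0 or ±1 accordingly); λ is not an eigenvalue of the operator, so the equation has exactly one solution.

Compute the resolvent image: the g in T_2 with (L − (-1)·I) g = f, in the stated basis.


g(x) = -9/2 + (1/5)cos x - (1/20)sin x

write g with unknown coordinates in the stated basis and equate coefficients in (L − (-1)·I) g = f
solving from the highest basis element down gives g = -9/2 + (1/5)cos x - (1/20)sin x
check: L g = -(1/5)cos x + (4/5)sin x
so L g − (-1)·g = -9/2 + (3/4)sin x = f ✓


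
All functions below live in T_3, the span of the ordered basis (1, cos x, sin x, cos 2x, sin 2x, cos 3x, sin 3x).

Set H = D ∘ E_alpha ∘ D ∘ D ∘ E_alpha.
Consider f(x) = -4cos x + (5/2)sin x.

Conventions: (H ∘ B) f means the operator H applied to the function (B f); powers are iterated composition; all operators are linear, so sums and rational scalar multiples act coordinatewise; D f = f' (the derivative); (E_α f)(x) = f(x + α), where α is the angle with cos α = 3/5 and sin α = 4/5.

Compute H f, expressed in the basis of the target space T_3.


g(x) = -(157/50)cos x + (88/25)sin x

E_alpha f = -(2/5)cos x + (47/10)sin x
D E_alpha f = (47/10)cos x + (2/5)sin x
D (D ∘ E_alpha) f = (2/5)cos x - (47/10)sin x
E_alpha D (D ∘ E_alpha) f = -(88/25)cos x - (157/50)sin x
D E_alpha D (D ∘ E_alpha) f = -(157/50)cos x + (88/25)sin x


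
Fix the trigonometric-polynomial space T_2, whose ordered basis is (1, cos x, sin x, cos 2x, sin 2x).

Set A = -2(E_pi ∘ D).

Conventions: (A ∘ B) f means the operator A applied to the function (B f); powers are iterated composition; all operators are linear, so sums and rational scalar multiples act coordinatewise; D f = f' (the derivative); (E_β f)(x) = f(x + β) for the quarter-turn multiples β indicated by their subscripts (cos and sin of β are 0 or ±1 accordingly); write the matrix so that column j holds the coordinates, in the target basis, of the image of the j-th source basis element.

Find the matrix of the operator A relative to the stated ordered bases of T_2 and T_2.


the matrix is [[0, 0, 0, 0, 0]; [0, 0, 2, 0, 0]; [0, -2, 0, 0, 0]; [0, 0, 0, 0, -4]; [0, 0, 0, 4, 0]] (rows listed top to bottom)

image of 1: 0
image of cos x: -2sin x
image of sin x: 2cos x
image of cos 2x: 4sin 2x
image of sin 2x: -4cos 2x
each image's coordinates form column j of the matrix


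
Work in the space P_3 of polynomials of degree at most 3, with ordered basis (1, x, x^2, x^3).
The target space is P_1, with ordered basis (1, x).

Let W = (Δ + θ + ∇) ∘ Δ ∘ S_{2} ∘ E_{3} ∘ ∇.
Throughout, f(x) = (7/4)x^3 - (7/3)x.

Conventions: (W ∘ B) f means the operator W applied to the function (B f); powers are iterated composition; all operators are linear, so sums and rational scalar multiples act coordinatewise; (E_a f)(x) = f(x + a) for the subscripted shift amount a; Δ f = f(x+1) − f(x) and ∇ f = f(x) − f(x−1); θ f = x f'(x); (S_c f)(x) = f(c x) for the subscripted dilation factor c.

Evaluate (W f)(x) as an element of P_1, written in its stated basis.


the result is g(x) = 42x + 84

∇ f = (21/4)x^2 - (21/4)x - 7/12
E_{3} ∇ f = (21/4)x^2 + (105/4)x + 371/12
S_{2} E_{3} ∇ f = 21x^2 + (105/2)x + 371/12
Δ S_{2} E_{3} ∇ f = 42x + 147/2
Δ (Δ ∘ S_{2} ∘ E_{3}) ∇ f = 42
θ (Δ ∘ S_{2} ∘ E_{3}) ∇ f = 42x
∇ (Δ ∘ S_{2} ∘ E_{3}) ∇ f = 42
(Δ + θ + ∇) (Δ ∘ S_{2} ∘ E_{3}) ∇ f = 42x + 84


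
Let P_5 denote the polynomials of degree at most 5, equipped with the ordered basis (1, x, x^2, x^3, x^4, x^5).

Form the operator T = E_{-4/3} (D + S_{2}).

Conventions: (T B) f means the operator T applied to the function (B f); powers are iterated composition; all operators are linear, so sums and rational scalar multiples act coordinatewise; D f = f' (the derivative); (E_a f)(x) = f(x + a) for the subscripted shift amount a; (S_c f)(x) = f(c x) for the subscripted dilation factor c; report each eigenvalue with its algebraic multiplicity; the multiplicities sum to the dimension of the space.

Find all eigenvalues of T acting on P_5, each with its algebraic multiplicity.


λ = 1 (multiplicity 1), λ = 2 (multiplicity 1), λ = 4 (multiplicity 1), λ = 8 (multiplicity 1), λ = 16 (multiplicity 1), λ = 32 (multiplicity 1)

image of 1: 1
image of x: 2x - 5/3
image of x^2: 4x^2 - (26/3)x + 40/9
image of x^3: 8x^3 - 29x^2 + (104/3)x - 368/27
image of x^4: 16x^4 - (244/3)x^3 + (464/3)x^2 - (3520/27)x + 3328/81
image of x^5: 32x^5 - (625/3)x^4 + (4880/9)x^3 - (19040/27)x^2 + (37120/81)x - 28928/243
the matrix is upper triangular; its diagonal is (1, 2, 4, 8, 16, 32)
for a triangular matrix the eigenvalues are the diagonal entries, with algebraic multiplicity their repetition count


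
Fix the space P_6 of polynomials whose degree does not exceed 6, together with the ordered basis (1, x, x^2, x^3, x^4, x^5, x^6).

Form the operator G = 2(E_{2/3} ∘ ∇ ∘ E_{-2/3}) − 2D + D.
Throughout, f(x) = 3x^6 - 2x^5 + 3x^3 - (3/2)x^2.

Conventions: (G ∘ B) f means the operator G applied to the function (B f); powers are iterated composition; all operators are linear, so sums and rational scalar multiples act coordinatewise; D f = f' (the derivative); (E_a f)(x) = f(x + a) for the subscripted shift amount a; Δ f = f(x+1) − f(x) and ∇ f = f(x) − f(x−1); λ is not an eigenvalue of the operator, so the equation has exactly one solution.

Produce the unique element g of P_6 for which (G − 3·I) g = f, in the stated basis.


the result is g(x) = -x^6 - (4/3)x^5 + (70/9)x^4 + (133/27)x^3 - (1327/54)x^2 - (409/81)x + 3056/243

write g with unknown coordinates in the stated basis and equate coefficients in (G − 3·I) g = f
solving from the highest basis element down gives g = -x^6 - (4/3)x^5 + (70/9)x^4 + (133/27)x^3 - (1327/54)x^2 - (409/81)x + 3056/243
check: G g = -6x^5 + (70/3)x^4 + (160/9)x^3 - (677/9)x^2 - (409/27)x + 3056/81
so G g − 3·g = 3x^6 - 2x^5 + 3x^3 - (3/2)x^2 = f ✓


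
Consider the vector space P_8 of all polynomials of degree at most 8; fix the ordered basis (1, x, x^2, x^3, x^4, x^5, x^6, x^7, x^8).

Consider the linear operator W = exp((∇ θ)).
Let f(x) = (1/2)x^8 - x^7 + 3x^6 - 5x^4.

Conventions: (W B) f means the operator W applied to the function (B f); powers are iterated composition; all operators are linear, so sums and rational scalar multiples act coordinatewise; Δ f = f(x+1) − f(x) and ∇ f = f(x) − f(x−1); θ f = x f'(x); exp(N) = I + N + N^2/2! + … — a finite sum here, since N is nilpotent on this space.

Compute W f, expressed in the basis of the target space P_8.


order-1 term: 32x^7 - 161x^6 + 479x^5 - 795x^4 + 749x^3 - 409x^2 + 109x - 9
order-2 term: 784x^6 - 5250x^5 + (34305/2)x^4 - 31915x^3 + (68965/2)x^2 - 20218x + 9939/2
order-3 term: 9408x^5 - 67270x^4 + 210340x^3 - 343985x^2 + (859079/3)x - 284492/3
order-4 term: 58800x^4 - 386680x^3 + 994485x^2 - 1145130x + 5764409/12
order-5 term: 188160x^3 - 978264x^2 + 1679772x - 905868
order-6 term: 282240x^2 - 934416x + 700130
order-7 term: 161280x - 214128
order-8 term: 20160
the series for exp((∇ θ)) f terminates at order 8
exp((∇ θ)) f = (1/2)x^8 + 31x^7 + 626x^6 + 4637x^5 + (15765/2)x^4 - 19346x^3 - (22901/2)x^2 + (83270/3)x - 36835/4

g(x) = (1/2)x^8 + 31x^7 + 626x^6 + 4637x^5 + (15765/2)x^4 - 19346x^3 - (22901/2)x^2 + (83270/3)x - 36835/4


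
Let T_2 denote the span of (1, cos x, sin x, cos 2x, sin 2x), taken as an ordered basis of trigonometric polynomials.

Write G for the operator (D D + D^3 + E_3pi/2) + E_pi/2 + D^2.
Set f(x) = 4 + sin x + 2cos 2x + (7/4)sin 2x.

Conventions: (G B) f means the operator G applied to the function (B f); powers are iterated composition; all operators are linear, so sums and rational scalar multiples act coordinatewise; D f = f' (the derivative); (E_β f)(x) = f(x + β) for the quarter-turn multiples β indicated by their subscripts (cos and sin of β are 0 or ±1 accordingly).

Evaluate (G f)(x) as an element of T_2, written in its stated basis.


the result is g(x) = 8 - cos x - 2sin x - 34cos 2x - (3/2)sin 2x

D f = cos x + (7/2)cos 2x - 4sin 2x
D D f = -sin x - 8cos 2x - 7sin 2x
D f = cos x + (7/2)cos 2x - 4sin 2x
D D f = -sin x - 8cos 2x - 7sin 2x
D D D f = -cos x - 14cos 2x + 16sin 2x
E_3pi/2 f = 4 - cos x - 2cos 2x - (7/4)sin 2x
(D D + D^3 + E_3pi/2) f = 4 - 2cos x - sin x - 24cos 2x + (29/4)sin 2x
E_pi/2 f = 4 + cos x - 2cos 2x - (7/4)sin 2x
D f = cos x + (7/2)cos 2x - 4sin 2x
D D f = -sin x - 8cos 2x - 7sin 2x
((D D + D^3 + E_3pi/2) + E_pi/2 + D^2) f = 8 - cos x - 2sin x - 34cos 2x - (3/2)sin 2x


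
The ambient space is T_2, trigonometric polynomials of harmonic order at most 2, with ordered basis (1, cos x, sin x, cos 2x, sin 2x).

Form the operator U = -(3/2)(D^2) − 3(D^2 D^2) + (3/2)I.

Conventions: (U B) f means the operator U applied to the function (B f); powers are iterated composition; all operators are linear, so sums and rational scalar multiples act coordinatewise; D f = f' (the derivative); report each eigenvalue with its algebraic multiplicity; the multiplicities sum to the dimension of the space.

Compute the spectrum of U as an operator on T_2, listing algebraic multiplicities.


λ = -81/2 (multiplicity 2), λ = 0 (multiplicity 2), λ = 3/2 (multiplicity 1)

image of 1: 3/2
image of cos x: 0
image of sin x: 0
image of cos 2x: -(81/2)cos 2x
image of sin 2x: -(81/2)sin 2x
the matrix is diagonal; its diagonal is (3/2, 0, 0, -81/2, -81/2)
for a triangular matrix the eigenvalues are the diagonal entries, with algebraic multiplicity their repetition count


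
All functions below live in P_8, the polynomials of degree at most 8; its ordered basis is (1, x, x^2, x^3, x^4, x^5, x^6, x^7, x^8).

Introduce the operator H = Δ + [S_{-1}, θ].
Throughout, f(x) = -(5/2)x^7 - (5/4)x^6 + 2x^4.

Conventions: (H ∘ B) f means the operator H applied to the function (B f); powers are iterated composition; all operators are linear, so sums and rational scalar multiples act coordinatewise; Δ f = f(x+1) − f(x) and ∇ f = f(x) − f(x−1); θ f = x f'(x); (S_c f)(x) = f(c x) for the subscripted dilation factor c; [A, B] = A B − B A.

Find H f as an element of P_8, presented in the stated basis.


Δ f = -(35/2)x^6 - 60x^5 - (425/4)x^4 - (209/2)x^3 - (237/4)x^2 - 17x - 7/4
θ f = -(35/2)x^7 - (15/2)x^6 + 8x^4
S_{-1} θ f = (35/2)x^7 - (15/2)x^6 + 8x^4
S_{-1} f = (5/2)x^7 - (5/4)x^6 + 2x^4
θ S_{-1} f = (35/2)x^7 - (15/2)x^6 + 8x^4
[S_{-1}, θ] f = 0
(Δ + [S_{-1}, θ]) f = -(35/2)x^6 - 60x^5 - (425/4)x^4 - (209/2)x^3 - (237/4)x^2 - 17x - 7/4

the image equals g(x) = -(35/2)x^6 - 60x^5 - (425/4)x^4 - (209/2)x^3 - (237/4)x^2 - 17x - 7/4


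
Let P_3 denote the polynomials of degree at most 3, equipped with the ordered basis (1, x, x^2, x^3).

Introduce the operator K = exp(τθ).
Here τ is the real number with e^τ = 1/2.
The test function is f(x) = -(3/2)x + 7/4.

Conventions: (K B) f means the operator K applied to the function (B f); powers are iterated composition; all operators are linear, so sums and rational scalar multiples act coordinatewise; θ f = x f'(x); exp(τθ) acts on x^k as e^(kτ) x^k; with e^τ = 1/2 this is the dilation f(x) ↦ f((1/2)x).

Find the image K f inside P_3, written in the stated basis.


the image equals g(x) = -(3/4)x + 7/4

exp(τθ) x^k = e^(kτ) x^k; with e^τ = 1/2 this sends x^k to (1/2)^k x^k
x ↦ 1/2 x
applying this coordinatewise to f: exp(τθ) f = -(3/4)x + 7/4


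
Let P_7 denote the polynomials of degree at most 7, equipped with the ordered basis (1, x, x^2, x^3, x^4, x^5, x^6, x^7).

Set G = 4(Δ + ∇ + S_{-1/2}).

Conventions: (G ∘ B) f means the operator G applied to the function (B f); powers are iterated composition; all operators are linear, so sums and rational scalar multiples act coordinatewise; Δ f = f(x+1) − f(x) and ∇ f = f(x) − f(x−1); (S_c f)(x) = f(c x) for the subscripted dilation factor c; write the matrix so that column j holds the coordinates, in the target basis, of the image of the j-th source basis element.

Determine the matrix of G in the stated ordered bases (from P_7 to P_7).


image of 1: 4
image of x: -2x + 8
image of x^2: x^2 + 16x
image of x^3: -(1/2)x^3 + 24x^2 + 8
image of x^4: (1/4)x^4 + 32x^3 + 32x
image of x^5: -(1/8)x^5 + 40x^4 + 80x^2 + 8
image of x^6: (1/16)x^6 + 48x^5 + 160x^3 + 48x
image of x^7: -(1/32)x^7 + 56x^6 + 280x^4 + 168x^2 + 8
each image's coordinates form column j of the matrix

the matrix is [[4, 8, 0, 8, 0, 8, 0, 8]; [0, -2, 16, 0, 32, 0, 48, 0]; [0, 0, 1, 24, 0, 80, 0, 168]; [0, 0, 0, -1/2, 32, 0, 160, 0]; [0, 0, 0, 0, 1/4, 40, 0, 280]; [0, 0, 0, 0, 0, -1/8, 48, 0]; [0, 0, 0, 0, 0, 0, 1/16, 56]; [0, 0, 0, 0, 0, 0, 0, -1/32]] (rows listed top to bottom)


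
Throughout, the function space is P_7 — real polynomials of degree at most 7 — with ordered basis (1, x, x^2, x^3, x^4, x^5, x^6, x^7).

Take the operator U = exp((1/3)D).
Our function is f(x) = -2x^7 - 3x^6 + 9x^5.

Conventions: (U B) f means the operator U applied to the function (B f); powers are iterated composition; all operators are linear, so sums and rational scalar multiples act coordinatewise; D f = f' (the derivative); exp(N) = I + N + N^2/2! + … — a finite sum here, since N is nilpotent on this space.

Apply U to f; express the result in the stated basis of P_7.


g(x) = -2x^7 - (23/3)x^6 - (5/3)x^5 + (200/27)x^4 + (560/81)x^3 + (211/81)x^2 + (337/729)x + 70/2187

order-1 term: -(14/3)x^6 - 6x^5 + 15x^4
order-2 term: -(14/3)x^5 - 5x^4 + 10x^3
order-3 term: -(70/27)x^4 - (20/9)x^3 + (10/3)x^2
order-4 term: -(70/81)x^3 - (5/9)x^2 + (5/9)x
order-5 term: -(14/81)x^2 - (2/27)x + 1/27
order-6 term: -(14/729)x - 1/243
order-7 term: -2/2187
the series for exp((1/3)D) f terminates at order 7
exp((1/3)D) f = -2x^7 - (23/3)x^6 - (5/3)x^5 + (200/27)x^4 + (560/81)x^3 + (211/81)x^2 + (337/729)x + 70/2187


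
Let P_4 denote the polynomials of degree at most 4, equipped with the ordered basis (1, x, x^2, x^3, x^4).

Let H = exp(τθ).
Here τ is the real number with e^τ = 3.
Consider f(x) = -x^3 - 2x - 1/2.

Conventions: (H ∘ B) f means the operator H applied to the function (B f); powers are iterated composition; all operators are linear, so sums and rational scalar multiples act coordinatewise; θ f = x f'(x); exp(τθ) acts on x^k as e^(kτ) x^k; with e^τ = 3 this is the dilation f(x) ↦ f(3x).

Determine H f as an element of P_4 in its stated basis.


the image equals g(x) = -27x^3 - 6x - 1/2

exp(τθ) x^k = e^(kτ) x^k; with e^τ = 3 this sends x^k to 3^k x^k
x ↦ 3 x
x^3 ↦ 27 x^3
applying this coordinatewise to f: exp(τθ) f = -27x^3 - 6x - 1/2


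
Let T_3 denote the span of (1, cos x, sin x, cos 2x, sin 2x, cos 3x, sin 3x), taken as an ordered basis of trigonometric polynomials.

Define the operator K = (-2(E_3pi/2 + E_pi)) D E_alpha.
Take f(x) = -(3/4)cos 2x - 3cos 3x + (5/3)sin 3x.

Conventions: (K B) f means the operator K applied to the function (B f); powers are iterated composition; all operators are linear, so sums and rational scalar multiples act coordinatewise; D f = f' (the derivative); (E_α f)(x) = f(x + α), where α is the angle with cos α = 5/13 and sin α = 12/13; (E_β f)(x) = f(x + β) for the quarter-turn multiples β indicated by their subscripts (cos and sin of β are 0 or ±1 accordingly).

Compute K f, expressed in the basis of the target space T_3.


g(x) = -(6904/2197)cos 3x - (63604/2197)sin 3x

E_alpha f = (357/676)cos 2x + (90/169)sin 2x + (4725/2197)cos 3x - (17627/6591)sin 3x
D E_alpha f = (180/169)cos 2x - (357/338)sin 2x - (17627/2197)cos 3x - (14175/2197)sin 3x
E_3pi/2 D E_alpha f = -(180/169)cos 2x + (357/338)sin 2x - (14175/2197)cos 3x + (17627/2197)sin 3x
E_pi D E_alpha f = (180/169)cos 2x - (357/338)sin 2x + (17627/2197)cos 3x + (14175/2197)sin 3x
(E_3pi/2 + E_pi) D E_alpha f = (3452/2197)cos 3x + (31802/2197)sin 3x
(-2(E_3pi/2 + E_pi)) D E_alpha f = -(6904/2197)cos 3x - (63604/2197)sin 3x


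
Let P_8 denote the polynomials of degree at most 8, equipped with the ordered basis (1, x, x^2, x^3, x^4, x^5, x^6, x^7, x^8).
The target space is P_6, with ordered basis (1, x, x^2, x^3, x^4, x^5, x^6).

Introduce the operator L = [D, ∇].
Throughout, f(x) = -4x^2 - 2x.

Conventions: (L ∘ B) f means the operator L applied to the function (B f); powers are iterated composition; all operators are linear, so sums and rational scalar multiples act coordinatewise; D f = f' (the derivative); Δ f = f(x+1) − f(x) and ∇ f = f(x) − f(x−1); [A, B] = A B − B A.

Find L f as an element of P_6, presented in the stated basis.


g(x) = 0

∇ f = -8x + 2
D ∇ f = -8
D f = -8x - 2
∇ D f = -8
[D, ∇] f = 0


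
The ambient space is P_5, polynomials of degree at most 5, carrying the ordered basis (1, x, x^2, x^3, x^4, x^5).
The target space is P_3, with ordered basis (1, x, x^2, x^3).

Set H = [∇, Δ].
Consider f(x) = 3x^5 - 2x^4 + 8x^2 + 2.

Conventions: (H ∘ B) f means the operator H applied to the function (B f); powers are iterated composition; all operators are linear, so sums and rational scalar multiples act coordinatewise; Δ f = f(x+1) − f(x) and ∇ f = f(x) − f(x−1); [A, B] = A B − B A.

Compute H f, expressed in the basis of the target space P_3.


the image equals g(x) = 0

Δ f = 15x^4 + 22x^3 + 18x^2 + 23x + 9
∇ Δ f = 60x^3 - 24x^2 + 30x + 12
∇ f = 15x^4 - 38x^3 + 42x^2 - 7x - 3
Δ ∇ f = 60x^3 - 24x^2 + 30x + 12
[∇, Δ] f = 0


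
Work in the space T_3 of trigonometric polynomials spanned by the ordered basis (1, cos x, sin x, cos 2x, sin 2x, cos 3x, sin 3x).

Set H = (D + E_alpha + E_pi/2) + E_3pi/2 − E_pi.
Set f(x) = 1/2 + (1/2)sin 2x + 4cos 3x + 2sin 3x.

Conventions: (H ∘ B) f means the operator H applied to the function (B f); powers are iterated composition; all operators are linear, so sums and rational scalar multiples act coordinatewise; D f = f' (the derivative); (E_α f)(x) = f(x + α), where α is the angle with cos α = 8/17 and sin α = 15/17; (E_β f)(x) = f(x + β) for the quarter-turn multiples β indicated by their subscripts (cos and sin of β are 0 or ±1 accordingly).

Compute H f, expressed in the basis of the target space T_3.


D f = cos 2x + 6cos 3x - 12sin 3x
E_alpha f = 1/2 + (120/289)cos 2x - (161/578)sin 2x - (20542/4913)cos 3x - (7796/4913)sin 3x
E_pi/2 f = 1/2 - (1/2)sin 2x - 2cos 3x + 4sin 3x
(D + E_alpha + E_pi/2) f = 1 + (409/289)cos 2x - (225/289)sin 2x - (890/4913)cos 3x - (47100/4913)sin 3x
E_3pi/2 f = 1/2 - (1/2)sin 2x + 2cos 3x - 4sin 3x
E_pi f = 1/2 + (1/2)sin 2x - 4cos 3x - 2sin 3x
(-E_pi) f = -1/2 - (1/2)sin 2x + 4cos 3x + 2sin 3x
((D + E_alpha + E_pi/2) + E_3pi/2 − E_pi) f = 1 + (409/289)cos 2x - (514/289)sin 2x + (28588/4913)cos 3x - (56926/4913)sin 3x

the result is g(x) = 1 + (409/289)cos 2x - (514/289)sin 2x + (28588/4913)cos 3x - (56926/4913)sin 3x


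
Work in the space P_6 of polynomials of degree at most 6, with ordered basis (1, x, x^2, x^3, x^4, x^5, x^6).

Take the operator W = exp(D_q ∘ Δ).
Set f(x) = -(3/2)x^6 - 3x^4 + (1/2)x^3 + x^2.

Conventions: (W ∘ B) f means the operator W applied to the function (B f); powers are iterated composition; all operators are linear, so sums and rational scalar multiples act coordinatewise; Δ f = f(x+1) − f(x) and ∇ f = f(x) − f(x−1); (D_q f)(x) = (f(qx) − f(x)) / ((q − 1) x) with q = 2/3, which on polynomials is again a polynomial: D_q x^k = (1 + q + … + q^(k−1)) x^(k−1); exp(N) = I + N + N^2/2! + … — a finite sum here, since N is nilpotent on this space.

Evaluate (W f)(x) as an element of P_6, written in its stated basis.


order-1 term: -(211/9)x^4 - (325/6)x^3 - (266/3)x^2 - 65x - 35/2
order-2 term: -(8018/81)x^2 - (9095/36)x - 7805/36
order-3 term: -16036/243
the series for exp(D_q ∘ Δ) f terminates at order 3
exp(D_q ∘ Δ) f = -(3/2)x^6 - (238/9)x^4 - (161/3)x^3 - (15119/81)x^2 - (11435/36)x - 291889/972

the result is g(x) = -(3/2)x^6 - (238/9)x^4 - (161/3)x^3 - (15119/81)x^2 - (11435/36)x - 291889/972


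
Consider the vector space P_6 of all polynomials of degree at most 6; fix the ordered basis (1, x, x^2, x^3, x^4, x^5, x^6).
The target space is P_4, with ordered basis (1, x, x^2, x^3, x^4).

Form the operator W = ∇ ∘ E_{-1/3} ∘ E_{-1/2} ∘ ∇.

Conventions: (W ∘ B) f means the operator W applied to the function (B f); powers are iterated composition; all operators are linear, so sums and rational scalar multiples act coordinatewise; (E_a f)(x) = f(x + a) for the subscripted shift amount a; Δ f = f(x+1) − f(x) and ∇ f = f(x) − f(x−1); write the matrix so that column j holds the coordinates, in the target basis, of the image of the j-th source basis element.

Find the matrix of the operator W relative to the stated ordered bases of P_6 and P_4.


image of 1: 0
image of x: 0
image of x^2: 2
image of x^3: 6x - 11
image of x^4: 12x^2 - 44x + 127/3
image of x^5: 20x^3 - 110x^2 + (635/3)x - 7645/54
image of x^6: 30x^4 - 220x^3 + 635x^2 - (7645/9)x + 95417/216
each image's coordinates form column j of the matrix

the matrix is [[0, 0, 2, -11, 127/3, -7645/54, 95417/216]; [0, 0, 0, 6, -44, 635/3, -7645/9]; [0, 0, 0, 0, 12, -110, 635]; [0, 0, 0, 0, 0, 20, -220]; [0, 0, 0, 0, 0, 0, 30]] (rows listed top to bottom)


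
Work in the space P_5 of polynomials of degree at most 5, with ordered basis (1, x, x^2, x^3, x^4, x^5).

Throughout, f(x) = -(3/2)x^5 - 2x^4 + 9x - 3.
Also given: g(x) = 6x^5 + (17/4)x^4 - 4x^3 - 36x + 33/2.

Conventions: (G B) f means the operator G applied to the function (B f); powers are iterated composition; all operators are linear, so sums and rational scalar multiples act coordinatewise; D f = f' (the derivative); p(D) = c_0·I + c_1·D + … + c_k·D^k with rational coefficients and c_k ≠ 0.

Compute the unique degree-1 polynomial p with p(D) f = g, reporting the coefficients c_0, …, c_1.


D^0 f = -(3/2)x^5 - 2x^4 + 9x - 3
D^1 f = -(15/2)x^4 - 8x^3 + 9
matching coefficients of g against c_0 f + c_1 Df + … from the top degree down determines the c_i
solution: c_0 = -4, c_1 = 1/2

p(D) = -4·I + (1/2)·D, i.e. c_0 = -4, c_1 = 1/2


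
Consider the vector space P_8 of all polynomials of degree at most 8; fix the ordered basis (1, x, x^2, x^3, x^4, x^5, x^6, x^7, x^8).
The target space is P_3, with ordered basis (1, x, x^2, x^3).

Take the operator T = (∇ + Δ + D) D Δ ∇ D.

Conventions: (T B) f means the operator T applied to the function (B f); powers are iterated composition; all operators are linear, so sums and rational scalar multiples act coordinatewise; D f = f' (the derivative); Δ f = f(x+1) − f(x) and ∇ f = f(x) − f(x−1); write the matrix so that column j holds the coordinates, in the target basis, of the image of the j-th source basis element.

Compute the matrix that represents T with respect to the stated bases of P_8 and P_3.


image of 1: 0
image of x: 0
image of x^2: 0
image of x^3: 0
image of x^4: 0
image of x^5: 360
image of x^6: 2160x
image of x^7: 7560x^2 + 2940
image of x^8: 20160x^3 + 23520x
each image's coordinates form column j of the matrix

the matrix is [[0, 0, 0, 0, 0, 360, 0, 2940, 0]; [0, 0, 0, 0, 0, 0, 2160, 0, 23520]; [0, 0, 0, 0, 0, 0, 0, 7560, 0]; [0, 0, 0, 0, 0, 0, 0, 0, 20160]] (rows listed top to bottom)


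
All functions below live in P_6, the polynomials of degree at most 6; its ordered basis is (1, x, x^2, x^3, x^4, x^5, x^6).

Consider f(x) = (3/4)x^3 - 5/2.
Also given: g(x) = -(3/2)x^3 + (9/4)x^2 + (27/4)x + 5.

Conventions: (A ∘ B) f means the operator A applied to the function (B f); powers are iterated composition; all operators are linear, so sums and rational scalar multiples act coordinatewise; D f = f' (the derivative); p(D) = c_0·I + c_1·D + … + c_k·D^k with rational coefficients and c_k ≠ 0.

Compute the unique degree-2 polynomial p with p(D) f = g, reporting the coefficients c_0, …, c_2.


D^0 f = (3/4)x^3 - 5/2
D^1 f = (9/4)x^2
D^2 f = (9/2)x
matching coefficients of g against c_0 f + c_1 Df + … from the top degree down determines the c_i
solution: c_0 = -2, c_1 = 1, c_2 = 3/2

c_0 = -2, c_1 = 1, c_2 = 3/2


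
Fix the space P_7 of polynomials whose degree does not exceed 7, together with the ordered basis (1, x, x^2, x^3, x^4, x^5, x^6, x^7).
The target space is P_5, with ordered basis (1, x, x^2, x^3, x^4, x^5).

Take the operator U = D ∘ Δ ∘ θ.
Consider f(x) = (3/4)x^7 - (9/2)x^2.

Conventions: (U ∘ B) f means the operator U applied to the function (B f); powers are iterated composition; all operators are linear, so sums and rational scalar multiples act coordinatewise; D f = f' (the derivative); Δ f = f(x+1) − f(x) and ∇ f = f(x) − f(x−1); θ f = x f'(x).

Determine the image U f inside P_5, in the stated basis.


θ f = (21/4)x^7 - 9x^2
Δ θ f = (147/4)x^6 + (441/4)x^5 + (735/4)x^4 + (735/4)x^3 + (441/4)x^2 + (75/4)x - 15/4
D Δ θ f = (441/2)x^5 + (2205/4)x^4 + 735x^3 + (2205/4)x^2 + (441/2)x + 75/4

the result is g(x) = (441/2)x^5 + (2205/4)x^4 + 735x^3 + (2205/4)x^2 + (441/2)x + 75/4


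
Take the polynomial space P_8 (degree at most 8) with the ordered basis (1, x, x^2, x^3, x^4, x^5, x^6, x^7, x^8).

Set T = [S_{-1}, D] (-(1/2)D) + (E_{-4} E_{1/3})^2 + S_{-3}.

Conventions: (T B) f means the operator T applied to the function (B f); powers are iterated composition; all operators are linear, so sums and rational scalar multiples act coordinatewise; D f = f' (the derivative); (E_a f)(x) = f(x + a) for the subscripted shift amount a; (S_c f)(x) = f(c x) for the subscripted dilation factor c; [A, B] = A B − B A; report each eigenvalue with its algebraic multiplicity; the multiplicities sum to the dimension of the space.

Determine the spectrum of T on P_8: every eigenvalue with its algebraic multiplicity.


image of 1: 2
image of x: -2x - 22/3
image of x^2: 10x^2 - (44/3)x + 466/9
image of x^3: -26x^3 - 22x^2 + (502/3)x - 10648/27
image of x^4: 82x^4 - (88/3)x^3 + (932/3)x^2 - (42592/27)x + 234256/81
image of x^5: -242x^5 - (110/3)x^4 + (5020/9)x^3 - (106480/27)x^2 + (1171280/81)x - 5153632/243
image of x^6: 730x^6 - 44x^5 + (2330/3)x^4 - (212960/27)x^3 + (1171280/27)x^2 - (10307264/81)x + 113379904/729
image of x^7: -2186x^7 - (154/3)x^6 + (3514/3)x^5 - (372680/27)x^4 + (8198960/81)x^3 - (36075424/81)x^2 + (793659328/729)x - 2494357888/2187
image of x^8: 6562x^8 - (176/3)x^7 + (13048/9)x^6 - (596288/27)x^5 + (16397920/81)x^4 - (288603392/243)x^3 + (3174637312/729)x^2 - (19954863104/2187)x + 54875873536/6561
the matrix is upper triangular; its diagonal is (2, -2, 10, -26, 82, -242, 730, -2186, 6562)
for a triangular matrix the eigenvalues are the diagonal entries, with algebraic multiplicity their repetition count

λ = -2186 (multiplicity 1), λ = -242 (multiplicity 1), λ = -26 (multiplicity 1), λ = -2 (multiplicity 1), λ = 2 (multiplicity 1), λ = 10 (multiplicity 1), λ = 82 (multiplicity 1), λ = 730 (multiplicity 1), λ = 6562 (multiplicity 1)


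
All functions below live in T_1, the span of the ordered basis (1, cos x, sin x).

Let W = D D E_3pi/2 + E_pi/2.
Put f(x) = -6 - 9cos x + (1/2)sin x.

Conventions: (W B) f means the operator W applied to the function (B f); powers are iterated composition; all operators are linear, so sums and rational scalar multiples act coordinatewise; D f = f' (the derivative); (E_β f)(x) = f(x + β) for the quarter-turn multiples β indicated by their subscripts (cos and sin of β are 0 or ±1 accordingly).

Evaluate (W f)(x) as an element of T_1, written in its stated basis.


the image equals g(x) = -6 + cos x + 18sin x

E_3pi/2 f = -6 - (1/2)cos x - 9sin x
D E_3pi/2 f = -9cos x + (1/2)sin x
D D E_3pi/2 f = (1/2)cos x + 9sin x
E_pi/2 f = -6 + (1/2)cos x + 9sin x
(D D E_3pi/2 + E_pi/2) f = -6 + cos x + 18sin x


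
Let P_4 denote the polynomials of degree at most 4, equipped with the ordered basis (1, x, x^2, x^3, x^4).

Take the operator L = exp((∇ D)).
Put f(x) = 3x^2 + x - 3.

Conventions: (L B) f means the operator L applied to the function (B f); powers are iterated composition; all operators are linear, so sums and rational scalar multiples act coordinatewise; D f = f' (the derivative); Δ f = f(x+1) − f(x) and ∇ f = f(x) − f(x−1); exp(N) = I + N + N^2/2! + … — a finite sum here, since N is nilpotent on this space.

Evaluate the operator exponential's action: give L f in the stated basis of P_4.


order-1 term: 6
the series for exp((∇ D)) f terminates at order 1
exp((∇ D)) f = 3x^2 + x + 3

g(x) = 3x^2 + x + 3


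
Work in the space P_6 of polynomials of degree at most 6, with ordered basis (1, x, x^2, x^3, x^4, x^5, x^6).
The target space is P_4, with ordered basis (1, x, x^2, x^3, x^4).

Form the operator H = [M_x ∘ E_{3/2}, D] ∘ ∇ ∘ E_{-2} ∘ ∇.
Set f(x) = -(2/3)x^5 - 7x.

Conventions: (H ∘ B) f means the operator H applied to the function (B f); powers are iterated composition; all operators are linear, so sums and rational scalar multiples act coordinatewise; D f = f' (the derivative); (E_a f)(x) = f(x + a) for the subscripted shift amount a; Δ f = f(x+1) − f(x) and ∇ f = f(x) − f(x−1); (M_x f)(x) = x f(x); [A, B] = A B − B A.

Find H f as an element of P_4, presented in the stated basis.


∇ f = -(10/3)x^4 + (20/3)x^3 - (20/3)x^2 + (10/3)x - 23/3
E_{-2} ∇ f = -(10/3)x^4 + (100/3)x^3 - (380/3)x^2 + (650/3)x - 443/3
∇ E_{-2} ∇ f = -(40/3)x^3 + 120x^2 - (1100/3)x + 380
D (∇ ∘ E_{-2}) ∇ f = -40x^2 + 240x - 1100/3
E_{3/2} D (∇ ∘ E_{-2}) ∇ f = -40x^2 + 120x - 290/3
M_x E_{3/2} D (∇ ∘ E_{-2}) ∇ f = -40x^3 + 120x^2 - (290/3)x
E_{3/2} (∇ ∘ E_{-2}) ∇ f = -(40/3)x^3 + 60x^2 - (290/3)x + 55
M_x E_{3/2} (∇ ∘ E_{-2}) ∇ f = -(40/3)x^4 + 60x^3 - (290/3)x^2 + 55x
D (M_x ∘ E_{3/2}) (∇ ∘ E_{-2}) ∇ f = -(160/3)x^3 + 180x^2 - (580/3)x + 55
[M_x ∘ E_{3/2}, D] (∇ ∘ E_{-2}) ∇ f = (40/3)x^3 - 60x^2 + (290/3)x - 55

the image equals g(x) = (40/3)x^3 - 60x^2 + (290/3)x - 55


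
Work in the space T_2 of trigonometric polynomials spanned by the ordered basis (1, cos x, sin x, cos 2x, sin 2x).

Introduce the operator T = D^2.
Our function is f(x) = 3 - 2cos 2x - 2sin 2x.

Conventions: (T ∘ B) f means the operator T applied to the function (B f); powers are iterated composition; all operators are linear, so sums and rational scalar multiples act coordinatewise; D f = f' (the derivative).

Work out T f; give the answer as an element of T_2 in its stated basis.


D f = -4cos 2x + 4sin 2x
D D f = 8cos 2x + 8sin 2x

the result is g(x) = 8cos 2x + 8sin 2x


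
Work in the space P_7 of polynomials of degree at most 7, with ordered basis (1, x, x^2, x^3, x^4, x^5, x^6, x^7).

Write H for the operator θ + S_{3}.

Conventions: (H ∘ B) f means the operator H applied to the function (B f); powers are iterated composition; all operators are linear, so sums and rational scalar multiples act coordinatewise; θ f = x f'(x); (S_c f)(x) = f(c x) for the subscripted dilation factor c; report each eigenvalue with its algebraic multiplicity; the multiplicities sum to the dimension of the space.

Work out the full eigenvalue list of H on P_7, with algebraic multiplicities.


λ = 1 (multiplicity 1), λ = 4 (multiplicity 1), λ = 11 (multiplicity 1), λ = 30 (multiplicity 1), λ = 85 (multiplicity 1), λ = 248 (multiplicity 1), λ = 735 (multiplicity 1), λ = 2194 (multiplicity 1)

image of 1: 1
image of x: 4x
image of x^2: 11x^2
image of x^3: 30x^3
image of x^4: 85x^4
image of x^5: 248x^5
image of x^6: 735x^6
image of x^7: 2194x^7
the matrix is upper triangular; its diagonal is (1, 4, 11, 30, 85, 248, 735, 2194)
for a triangular matrix the eigenvalues are the diagonal entries, with algebraic multiplicity their repetition count


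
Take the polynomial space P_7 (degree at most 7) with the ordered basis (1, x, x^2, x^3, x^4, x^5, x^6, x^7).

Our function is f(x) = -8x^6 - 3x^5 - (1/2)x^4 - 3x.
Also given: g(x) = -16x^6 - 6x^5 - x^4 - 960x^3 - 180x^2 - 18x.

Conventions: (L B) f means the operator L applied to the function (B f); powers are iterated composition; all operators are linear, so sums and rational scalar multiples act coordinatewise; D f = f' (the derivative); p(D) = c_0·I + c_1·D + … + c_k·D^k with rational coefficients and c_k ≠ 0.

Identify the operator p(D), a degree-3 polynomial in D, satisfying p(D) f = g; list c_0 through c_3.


p(D) = 2·I + D^3, i.e. c_0 = 2, c_1 = 0, c_2 = 0, c_3 = 1

D^0 f = -8x^6 - 3x^5 - (1/2)x^4 - 3x
D^1 f = -48x^5 - 15x^4 - 2x^3 - 3
D^2 f = -240x^4 - 60x^3 - 6x^2
D^3 f = -960x^3 - 180x^2 - 12x
matching coefficients of g against c_0 f + c_1 Df + … from the top degree down determines the c_i
solution: c_0 = 2, c_1 = 0, c_2 = 0, c_3 = 1


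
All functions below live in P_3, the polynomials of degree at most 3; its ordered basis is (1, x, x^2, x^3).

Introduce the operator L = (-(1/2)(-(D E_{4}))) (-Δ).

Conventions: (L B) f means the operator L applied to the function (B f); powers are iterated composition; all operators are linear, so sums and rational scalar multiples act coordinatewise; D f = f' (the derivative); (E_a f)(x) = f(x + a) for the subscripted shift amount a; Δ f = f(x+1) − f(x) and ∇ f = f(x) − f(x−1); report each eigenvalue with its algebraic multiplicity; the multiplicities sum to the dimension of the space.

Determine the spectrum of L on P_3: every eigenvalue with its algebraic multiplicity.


image of 1: 0
image of x: 0
image of x^2: -1
image of x^3: -3x - 27/2
the matrix is upper triangular; its diagonal is (0, 0, 0, 0)
for a triangular matrix the eigenvalues are the diagonal entries, with algebraic multiplicity their repetition count

λ = 0 (multiplicity 4)


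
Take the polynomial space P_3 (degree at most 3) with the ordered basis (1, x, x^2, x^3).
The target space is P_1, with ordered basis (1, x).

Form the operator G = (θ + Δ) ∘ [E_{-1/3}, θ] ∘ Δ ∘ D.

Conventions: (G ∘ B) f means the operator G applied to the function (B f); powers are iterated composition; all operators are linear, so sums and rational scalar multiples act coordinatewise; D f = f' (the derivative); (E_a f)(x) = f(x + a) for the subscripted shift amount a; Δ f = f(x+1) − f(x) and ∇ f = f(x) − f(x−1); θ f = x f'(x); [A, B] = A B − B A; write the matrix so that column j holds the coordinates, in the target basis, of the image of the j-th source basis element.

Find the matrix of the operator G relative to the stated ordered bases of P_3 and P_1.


image of 1: 0
image of x: 0
image of x^2: 0
image of x^3: 0
each image's coordinates form column j of the matrix

the matrix is [[0, 0, 0, 0]; [0, 0, 0, 0]] (rows listed top to bottom)


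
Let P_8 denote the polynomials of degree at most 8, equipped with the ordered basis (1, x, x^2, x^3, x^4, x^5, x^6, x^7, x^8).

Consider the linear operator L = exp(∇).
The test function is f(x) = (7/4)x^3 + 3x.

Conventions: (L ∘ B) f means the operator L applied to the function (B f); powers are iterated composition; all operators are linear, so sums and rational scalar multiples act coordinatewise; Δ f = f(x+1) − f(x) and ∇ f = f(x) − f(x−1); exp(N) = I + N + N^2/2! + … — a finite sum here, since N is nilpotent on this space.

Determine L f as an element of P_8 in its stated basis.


the result is g(x) = (7/4)x^3 + (21/4)x^2 + 3x + 5/4

order-1 term: (21/4)x^2 - (21/4)x + 19/4
order-2 term: (21/4)x - 21/4
order-3 term: 7/4
the series for exp(∇) f terminates at order 3
exp(∇) f = (7/4)x^3 + (21/4)x^2 + 3x + 5/4


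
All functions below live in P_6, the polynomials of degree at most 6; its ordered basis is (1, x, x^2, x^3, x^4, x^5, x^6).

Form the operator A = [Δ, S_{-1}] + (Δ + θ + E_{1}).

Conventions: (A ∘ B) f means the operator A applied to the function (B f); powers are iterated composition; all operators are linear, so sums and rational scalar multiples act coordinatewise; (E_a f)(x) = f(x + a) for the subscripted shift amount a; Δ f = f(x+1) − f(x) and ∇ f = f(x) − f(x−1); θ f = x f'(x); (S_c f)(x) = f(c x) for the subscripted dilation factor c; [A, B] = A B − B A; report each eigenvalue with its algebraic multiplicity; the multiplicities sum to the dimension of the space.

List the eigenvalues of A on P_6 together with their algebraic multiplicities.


image of 1: 1
image of x: 2x
image of x^2: 3x^2 + 8x + 2
image of x^3: 4x^3 + 6x
image of x^4: 5x^4 + 16x^3 + 12x^2 + 16x + 2
image of x^5: 6x^5 + 20x^3 + 10x
image of x^6: 7x^6 + 24x^5 + 30x^4 + 80x^3 + 30x^2 + 24x + 2
the matrix is upper triangular; its diagonal is (1, 2, 3, 4, 5, 6, 7)
for a triangular matrix the eigenvalues are the diagonal entries, with algebraic multiplicity their repetition count

λ = 1 (multiplicity 1), λ = 2 (multiplicity 1), λ = 3 (multiplicity 1), λ = 4 (multiplicity 1), λ = 5 (multiplicity 1), λ = 6 (multiplicity 1), λ = 7 (multiplicity 1)
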